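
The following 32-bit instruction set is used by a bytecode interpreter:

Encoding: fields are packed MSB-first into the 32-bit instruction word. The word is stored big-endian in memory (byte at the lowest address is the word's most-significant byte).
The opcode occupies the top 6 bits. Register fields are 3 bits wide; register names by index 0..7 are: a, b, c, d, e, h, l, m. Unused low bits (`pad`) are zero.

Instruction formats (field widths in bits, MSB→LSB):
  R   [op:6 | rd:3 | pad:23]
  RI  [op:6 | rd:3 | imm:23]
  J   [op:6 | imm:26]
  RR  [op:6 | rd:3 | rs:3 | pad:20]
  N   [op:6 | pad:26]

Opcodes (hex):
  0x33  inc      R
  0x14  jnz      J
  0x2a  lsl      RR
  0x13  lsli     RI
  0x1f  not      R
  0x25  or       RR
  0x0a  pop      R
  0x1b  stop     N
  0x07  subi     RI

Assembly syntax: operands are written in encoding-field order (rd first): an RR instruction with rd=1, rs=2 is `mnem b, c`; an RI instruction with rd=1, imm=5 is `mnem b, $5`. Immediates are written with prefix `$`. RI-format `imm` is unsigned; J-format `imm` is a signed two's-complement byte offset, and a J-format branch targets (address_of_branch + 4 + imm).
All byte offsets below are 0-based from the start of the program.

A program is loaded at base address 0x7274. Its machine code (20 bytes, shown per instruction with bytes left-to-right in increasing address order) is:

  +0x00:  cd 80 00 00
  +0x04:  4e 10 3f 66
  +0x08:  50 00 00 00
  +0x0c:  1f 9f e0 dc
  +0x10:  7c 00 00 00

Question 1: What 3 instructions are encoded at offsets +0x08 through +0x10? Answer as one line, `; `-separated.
jnz $0; subi m, $2089180; not a

+0x08: 50 00 00 00 ⇒ word 0x50000000 (big)
  opcode bits[31:26]=0x14: jnz/J
  imm@[25:0]=0x0 ⇒ $0
+0x0c: 1f 9f e0 dc ⇒ word 0x1f9fe0dc (big)
  opcode bits[31:26]=0x7: subi/RI
  rd@[25:23]=0x7 ⇒ m
  imm@[22:0]=0x1fe0dc ⇒ $2089180
+0x10: 7c 00 00 00 ⇒ word 0x7c000000 (big)
  opcode bits[31:26]=0x1f: not/R
  rd@[25:23]=0x0 ⇒ a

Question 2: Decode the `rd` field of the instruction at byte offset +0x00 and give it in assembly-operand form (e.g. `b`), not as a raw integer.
d

[00] cd 80 00 00 → 0xcd800000
  op=0xcd800000>>26=0x33 ⇒ inc (R)
  rd: (w>>23)&0x7=0x3 → d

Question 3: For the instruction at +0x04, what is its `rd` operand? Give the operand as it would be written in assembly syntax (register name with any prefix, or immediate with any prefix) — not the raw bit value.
e

off 0x04: read 4e 10 3f 66 as big → 0x4e103f66
  top 6b → 0x13 → lsli [RI]
  [25:23] rd=4 = e
  [22:0] imm=1064806 = $1064806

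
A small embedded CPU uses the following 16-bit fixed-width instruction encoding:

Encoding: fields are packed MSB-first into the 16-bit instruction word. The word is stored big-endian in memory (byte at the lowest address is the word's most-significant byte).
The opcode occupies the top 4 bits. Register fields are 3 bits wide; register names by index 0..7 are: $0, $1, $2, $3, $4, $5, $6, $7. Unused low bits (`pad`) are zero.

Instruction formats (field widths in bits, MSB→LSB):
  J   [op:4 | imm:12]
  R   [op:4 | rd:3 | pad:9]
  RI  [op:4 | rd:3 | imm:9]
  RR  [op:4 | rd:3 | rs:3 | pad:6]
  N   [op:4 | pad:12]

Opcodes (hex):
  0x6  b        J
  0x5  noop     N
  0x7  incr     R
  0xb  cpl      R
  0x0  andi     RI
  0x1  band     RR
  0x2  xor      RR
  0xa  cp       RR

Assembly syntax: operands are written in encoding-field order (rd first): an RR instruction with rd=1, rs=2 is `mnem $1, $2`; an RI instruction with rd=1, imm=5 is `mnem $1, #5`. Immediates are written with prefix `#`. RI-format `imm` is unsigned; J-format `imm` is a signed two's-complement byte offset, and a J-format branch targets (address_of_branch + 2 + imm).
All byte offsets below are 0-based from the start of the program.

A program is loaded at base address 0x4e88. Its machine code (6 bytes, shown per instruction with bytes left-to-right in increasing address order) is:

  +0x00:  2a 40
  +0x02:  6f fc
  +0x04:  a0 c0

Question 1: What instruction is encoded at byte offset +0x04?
[04] a0 c0 → 0xa0c0
  top 4b → 0xa → cp [RR]
  rd@[11:9]=0x0 ⇒ $0
  rs@[8:6]=0x3 ⇒ $3

cp $0, $3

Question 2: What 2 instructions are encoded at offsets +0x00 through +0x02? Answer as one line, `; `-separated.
xor $5, $1; b #-4

@+00  big-endian(2a 40) = 0x2a40
  op=0x2a40>>12=0x2 ⇒ xor (RR)
  [11:9] rd=5 = $5
  [8:6] rs=1 = $1
@+02  big-endian(6f fc) = 0x6ffc
  op=0x6ffc>>12=0x6 ⇒ b (J)
  [11:0] imm=4092 (s12→-4) = #-4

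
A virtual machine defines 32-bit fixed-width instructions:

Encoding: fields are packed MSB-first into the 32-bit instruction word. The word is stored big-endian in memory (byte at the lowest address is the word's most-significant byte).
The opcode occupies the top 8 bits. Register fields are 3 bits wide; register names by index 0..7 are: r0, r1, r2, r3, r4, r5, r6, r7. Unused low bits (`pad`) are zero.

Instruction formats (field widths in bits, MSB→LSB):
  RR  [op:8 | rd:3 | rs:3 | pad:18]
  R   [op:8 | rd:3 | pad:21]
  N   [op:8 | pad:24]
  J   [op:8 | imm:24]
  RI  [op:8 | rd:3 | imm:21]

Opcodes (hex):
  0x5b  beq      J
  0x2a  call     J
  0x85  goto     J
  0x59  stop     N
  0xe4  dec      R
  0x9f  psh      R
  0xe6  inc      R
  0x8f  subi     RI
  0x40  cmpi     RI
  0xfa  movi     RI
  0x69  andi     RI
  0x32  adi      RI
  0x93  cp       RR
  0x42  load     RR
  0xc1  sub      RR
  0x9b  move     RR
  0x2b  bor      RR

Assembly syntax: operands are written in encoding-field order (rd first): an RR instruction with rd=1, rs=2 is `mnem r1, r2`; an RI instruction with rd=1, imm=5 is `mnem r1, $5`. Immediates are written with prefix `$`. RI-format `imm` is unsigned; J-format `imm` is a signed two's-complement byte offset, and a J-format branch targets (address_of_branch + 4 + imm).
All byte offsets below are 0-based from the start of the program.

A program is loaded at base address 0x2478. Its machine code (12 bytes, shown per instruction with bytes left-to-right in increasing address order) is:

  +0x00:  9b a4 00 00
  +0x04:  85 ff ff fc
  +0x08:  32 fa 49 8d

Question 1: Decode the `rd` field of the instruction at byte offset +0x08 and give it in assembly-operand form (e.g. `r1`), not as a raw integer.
r7

[08] 32 fa 49 8d → 0x32fa498d
  opcode bits[31:24]=0x32: adi/RI
  rd@[23:21]=0x7 ⇒ r7
  imm@[20:0]=0x1a498d ⇒ $1722765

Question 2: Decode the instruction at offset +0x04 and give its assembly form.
goto $-4

@+04  big-endian(85 ff ff fc) = 0x85fffffc
  opcode bits[31:24]=0x85: goto/J
  [23:0] imm=16777212 (s24→-4) = $-4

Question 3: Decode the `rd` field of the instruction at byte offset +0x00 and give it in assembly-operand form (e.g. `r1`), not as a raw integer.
[00] 9b a4 00 00 → 0x9ba40000
  opcode bits[31:24]=0x9b: move/RR
  rd: (w>>21)&0x7=0x5 → r5
  rs: (w>>18)&0x7=0x1 → r1

r5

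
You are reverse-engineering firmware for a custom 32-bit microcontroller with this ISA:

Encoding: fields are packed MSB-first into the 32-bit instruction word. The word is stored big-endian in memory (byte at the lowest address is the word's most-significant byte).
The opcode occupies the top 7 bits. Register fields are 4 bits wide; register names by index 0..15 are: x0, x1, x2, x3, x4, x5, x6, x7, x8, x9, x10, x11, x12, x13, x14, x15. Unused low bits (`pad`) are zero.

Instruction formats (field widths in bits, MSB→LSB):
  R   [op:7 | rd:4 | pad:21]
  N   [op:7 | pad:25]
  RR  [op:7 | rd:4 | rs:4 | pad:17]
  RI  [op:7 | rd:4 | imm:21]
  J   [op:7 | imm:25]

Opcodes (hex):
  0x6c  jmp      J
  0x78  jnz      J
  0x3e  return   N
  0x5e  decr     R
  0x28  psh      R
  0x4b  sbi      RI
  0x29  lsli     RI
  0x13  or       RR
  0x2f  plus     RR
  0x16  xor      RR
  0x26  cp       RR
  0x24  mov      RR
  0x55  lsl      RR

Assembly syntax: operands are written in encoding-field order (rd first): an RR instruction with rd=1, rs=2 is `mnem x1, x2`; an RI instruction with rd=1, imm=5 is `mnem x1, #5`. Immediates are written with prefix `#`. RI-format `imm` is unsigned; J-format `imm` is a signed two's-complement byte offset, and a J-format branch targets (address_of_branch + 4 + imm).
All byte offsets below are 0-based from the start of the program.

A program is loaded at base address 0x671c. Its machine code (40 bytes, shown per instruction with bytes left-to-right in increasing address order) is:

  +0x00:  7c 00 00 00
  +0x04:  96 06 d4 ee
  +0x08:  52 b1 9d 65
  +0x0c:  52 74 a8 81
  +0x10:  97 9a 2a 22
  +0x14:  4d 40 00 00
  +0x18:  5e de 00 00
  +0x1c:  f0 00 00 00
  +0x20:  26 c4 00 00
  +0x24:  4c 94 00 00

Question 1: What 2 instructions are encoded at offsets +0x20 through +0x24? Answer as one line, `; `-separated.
+0x20: 26 c4 00 00 ⇒ word 0x26c40000 (big)
  top 7b → 0x13 → or [RR]
  [24:21] rd=6 = x6
  [20:17] rs=2 = x2
+0x24: 4c 94 00 00 ⇒ word 0x4c940000 (big)
  top 7b → 0x26 → cp [RR]
  [24:21] rd=4 = x4
  [20:17] rs=10 = x10

or x6, x2; cp x4, x10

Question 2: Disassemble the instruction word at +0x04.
+0x04: 96 06 d4 ee ⇒ word 0x9606d4ee (big)
  opcode bits[31:25]=0x4b: sbi/RI
  rd@[24:21]=0x0 ⇒ x0
  imm@[20:0]=0x6d4ee ⇒ #447726

sbi x0, #447726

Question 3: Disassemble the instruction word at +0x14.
cp x10, x0

+0x14: 4d 40 00 00 ⇒ word 0x4d400000 (big)
  opcode bits[31:25]=0x26: cp/RR
  rd: (w>>21)&0xf=0xa → x10
  rs: (w>>17)&0xf=0x0 → x0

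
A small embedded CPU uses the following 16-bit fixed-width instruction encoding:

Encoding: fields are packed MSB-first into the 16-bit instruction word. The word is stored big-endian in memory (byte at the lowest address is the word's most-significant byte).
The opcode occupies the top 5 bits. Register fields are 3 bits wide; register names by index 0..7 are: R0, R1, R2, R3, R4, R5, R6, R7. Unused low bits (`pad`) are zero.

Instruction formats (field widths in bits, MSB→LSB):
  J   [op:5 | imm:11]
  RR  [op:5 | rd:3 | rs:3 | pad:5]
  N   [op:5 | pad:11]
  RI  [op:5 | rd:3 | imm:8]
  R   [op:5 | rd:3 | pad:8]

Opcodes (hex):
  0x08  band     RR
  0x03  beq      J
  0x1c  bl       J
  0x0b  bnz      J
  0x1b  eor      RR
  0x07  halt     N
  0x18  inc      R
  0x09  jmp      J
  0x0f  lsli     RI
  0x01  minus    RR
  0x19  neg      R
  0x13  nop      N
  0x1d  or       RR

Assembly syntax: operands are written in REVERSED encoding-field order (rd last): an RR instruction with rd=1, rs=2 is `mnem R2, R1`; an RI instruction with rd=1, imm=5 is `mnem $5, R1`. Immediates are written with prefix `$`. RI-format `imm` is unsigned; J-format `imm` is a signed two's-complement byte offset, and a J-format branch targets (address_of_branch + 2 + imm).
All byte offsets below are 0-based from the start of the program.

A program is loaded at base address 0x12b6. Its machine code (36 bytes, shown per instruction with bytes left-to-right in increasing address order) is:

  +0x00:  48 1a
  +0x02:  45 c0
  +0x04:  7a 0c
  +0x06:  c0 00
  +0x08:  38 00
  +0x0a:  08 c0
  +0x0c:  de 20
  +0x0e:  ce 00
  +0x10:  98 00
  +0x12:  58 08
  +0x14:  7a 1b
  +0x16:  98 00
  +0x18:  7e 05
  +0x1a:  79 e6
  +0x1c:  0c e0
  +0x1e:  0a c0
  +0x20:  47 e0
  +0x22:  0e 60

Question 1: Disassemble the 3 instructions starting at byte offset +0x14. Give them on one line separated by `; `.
+0x14: 7a 1b ⇒ word 0x7a1b (big)
  top 5b → 0xf → lsli [RI]
  rd@[10:8]=0x2 ⇒ R2
  imm@[7:0]=0x1b ⇒ $27
+0x16: 98 00 ⇒ word 0x9800 (big)
  top 5b → 0x13 → nop [N]
+0x18: 7e 05 ⇒ word 0x7e05 (big)
  top 5b → 0xf → lsli [RI]
  rd@[10:8]=0x6 ⇒ R6
  imm@[7:0]=0x5 ⇒ $5

lsli $27, R2; nop; lsli $5, R6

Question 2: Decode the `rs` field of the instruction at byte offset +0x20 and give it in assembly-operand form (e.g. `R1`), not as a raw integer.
R7

@+20  big-endian(47 e0) = 0x47e0
  op=0x47e0>>11=0x8 ⇒ band (RR)
  rd: (w>>8)&0x7=0x7 → R7
  rs: (w>>5)&0x7=0x7 → R7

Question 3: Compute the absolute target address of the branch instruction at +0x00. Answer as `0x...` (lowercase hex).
+0x00: 48 1a ⇒ word 0x481a (big)
  top 5b → 0x9 → jmp [J]
  imm@[10:0]=0x1a ⇒ $26
  target = base 0x12b6 + off 0x00 + 2 + imm 26 = 0x12d2

0x12d2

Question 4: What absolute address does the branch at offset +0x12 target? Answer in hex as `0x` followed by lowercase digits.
off 0x12: read 58 08 as big → 0x5808
  top 5b → 0xb → bnz [J]
  imm@[10:0]=0x8 ⇒ $8
  target = base 0x12b6 + off 0x12 + 2 + imm 8 = 0x12d2

0x12d2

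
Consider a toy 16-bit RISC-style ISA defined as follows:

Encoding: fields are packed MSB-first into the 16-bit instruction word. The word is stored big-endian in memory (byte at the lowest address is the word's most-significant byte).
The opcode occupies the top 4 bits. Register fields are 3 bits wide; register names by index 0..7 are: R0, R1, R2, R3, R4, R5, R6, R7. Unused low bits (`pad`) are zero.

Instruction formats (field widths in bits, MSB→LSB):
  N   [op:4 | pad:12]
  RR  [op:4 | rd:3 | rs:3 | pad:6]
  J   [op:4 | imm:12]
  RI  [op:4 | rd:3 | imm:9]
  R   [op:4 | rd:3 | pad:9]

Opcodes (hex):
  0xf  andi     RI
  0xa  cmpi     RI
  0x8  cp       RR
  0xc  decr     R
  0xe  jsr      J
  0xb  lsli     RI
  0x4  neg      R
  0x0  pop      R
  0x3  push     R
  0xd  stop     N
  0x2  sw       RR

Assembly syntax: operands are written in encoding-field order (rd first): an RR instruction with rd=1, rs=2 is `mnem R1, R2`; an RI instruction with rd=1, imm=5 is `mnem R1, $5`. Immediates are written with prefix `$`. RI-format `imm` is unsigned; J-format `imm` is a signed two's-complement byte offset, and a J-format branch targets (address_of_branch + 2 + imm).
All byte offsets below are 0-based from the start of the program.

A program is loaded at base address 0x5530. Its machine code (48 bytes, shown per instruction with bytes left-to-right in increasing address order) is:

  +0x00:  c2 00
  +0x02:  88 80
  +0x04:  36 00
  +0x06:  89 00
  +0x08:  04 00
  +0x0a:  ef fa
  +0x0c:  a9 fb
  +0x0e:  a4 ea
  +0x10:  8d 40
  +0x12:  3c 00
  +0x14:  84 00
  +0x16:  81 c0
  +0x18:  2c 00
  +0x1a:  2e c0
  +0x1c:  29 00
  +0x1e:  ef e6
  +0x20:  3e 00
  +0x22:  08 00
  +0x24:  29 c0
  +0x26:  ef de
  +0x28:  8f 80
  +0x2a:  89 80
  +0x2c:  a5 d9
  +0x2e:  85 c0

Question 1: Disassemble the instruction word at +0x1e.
jsr $-26

+0x1e: ef e6 ⇒ word 0xefe6 (big)
  opcode bits[15:12]=0xe: jsr/J
  imm@[11:0]=0xfe6 (s12→-26) ⇒ $-26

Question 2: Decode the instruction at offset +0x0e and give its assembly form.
cmpi R2, $234

[0e] a4 ea → 0xa4ea
  op=0xa4ea>>12=0xa ⇒ cmpi (RI)
  [11:9] rd=2 = R2
  [8:0] imm=234 = $234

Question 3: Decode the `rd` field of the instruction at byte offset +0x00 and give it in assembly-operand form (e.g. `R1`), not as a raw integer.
R1

@+00  big-endian(c2 00) = 0xc200
  opcode bits[15:12]=0xc: decr/R
  [11:9] rd=1 = R1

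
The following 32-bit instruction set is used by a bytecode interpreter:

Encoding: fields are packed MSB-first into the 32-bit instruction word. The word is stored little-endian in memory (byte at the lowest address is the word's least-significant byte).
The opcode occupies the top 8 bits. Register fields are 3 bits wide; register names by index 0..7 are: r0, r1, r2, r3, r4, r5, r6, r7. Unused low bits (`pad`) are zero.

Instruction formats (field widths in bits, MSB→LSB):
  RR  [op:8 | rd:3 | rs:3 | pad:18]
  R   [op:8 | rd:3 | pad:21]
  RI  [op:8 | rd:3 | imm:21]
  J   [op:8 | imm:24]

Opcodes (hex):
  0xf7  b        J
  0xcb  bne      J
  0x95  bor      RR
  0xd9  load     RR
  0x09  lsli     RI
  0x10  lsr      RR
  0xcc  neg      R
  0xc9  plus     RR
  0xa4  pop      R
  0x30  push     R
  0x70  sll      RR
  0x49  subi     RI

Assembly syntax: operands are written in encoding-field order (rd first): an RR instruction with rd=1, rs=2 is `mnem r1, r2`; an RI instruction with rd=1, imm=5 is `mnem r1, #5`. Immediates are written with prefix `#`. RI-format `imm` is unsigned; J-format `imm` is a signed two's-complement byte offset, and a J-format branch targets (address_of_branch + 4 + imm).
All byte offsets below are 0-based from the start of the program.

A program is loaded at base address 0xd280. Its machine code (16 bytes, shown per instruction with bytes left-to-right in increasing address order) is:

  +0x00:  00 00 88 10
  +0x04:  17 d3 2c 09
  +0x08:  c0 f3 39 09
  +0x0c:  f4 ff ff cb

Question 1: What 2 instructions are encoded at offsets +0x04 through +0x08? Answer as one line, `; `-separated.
+0x04: 17 d3 2c 09 ⇒ word 0x092cd317 (little)
  opcode bits[31:24]=0x9: lsli/RI
  [23:21] rd=1 = r1
  [20:0] imm=840471 = #840471
+0x08: c0 f3 39 09 ⇒ word 0x0939f3c0 (little)
  opcode bits[31:24]=0x9: lsli/RI
  [23:21] rd=1 = r1
  [20:0] imm=1700800 = #1700800

lsli r1, #840471; lsli r1, #1700800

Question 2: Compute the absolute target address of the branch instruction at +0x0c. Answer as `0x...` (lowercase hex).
+0x0c: f4 ff ff cb ⇒ word 0xcbfffff4 (little)
  top 8b → 0xcb → bne [J]
  [23:0] imm=16777204 (s24→-12) = #-12
  target = base 0xd280 + off 0x0c + 4 + imm -12 = 0xd284

0xd284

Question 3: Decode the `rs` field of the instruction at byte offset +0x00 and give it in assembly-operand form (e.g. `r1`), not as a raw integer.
r2

+0x00: 00 00 88 10 ⇒ word 0x10880000 (little)
  opcode bits[31:24]=0x10: lsr/RR
  rd: (w>>21)&0x7=0x4 → r4
  rs: (w>>18)&0x7=0x2 → r2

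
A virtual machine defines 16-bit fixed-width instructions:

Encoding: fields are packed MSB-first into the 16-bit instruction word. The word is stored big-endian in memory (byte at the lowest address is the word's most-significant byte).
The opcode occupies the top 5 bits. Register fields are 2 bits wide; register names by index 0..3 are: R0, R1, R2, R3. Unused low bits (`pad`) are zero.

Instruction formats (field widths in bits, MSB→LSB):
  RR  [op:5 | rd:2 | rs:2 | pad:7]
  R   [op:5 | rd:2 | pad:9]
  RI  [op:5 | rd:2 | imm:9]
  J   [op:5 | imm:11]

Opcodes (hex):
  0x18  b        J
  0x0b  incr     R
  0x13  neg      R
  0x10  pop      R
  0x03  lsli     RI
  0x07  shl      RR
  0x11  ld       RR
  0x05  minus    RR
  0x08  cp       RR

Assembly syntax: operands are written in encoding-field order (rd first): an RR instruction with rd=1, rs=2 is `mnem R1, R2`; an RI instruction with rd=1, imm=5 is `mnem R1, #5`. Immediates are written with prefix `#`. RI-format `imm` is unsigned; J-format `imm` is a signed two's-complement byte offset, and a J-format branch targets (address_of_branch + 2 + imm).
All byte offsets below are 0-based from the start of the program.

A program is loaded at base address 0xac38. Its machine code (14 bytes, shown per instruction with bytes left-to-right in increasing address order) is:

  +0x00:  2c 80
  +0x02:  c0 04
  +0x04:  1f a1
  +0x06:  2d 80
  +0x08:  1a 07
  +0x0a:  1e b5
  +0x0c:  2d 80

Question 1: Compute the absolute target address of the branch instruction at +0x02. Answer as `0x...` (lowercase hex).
0xac40

[02] c0 04 → 0xc004
  top 5b → 0x18 → b [J]
  imm@[10:0]=0x4 ⇒ #4
  target = base 0xac38 + off 0x02 + 2 + imm 4 = 0xac40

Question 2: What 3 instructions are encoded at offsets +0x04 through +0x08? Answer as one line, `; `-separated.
@+04  big-endian(1f a1) = 0x1fa1
  opcode bits[15:11]=0x3: lsli/RI
  rd: (w>>9)&0x3=0x3 → R3
  imm: (w>>0)&0x1ff=0x1a1 → #417
@+06  big-endian(2d 80) = 0x2d80
  opcode bits[15:11]=0x5: minus/RR
  rd: (w>>9)&0x3=0x2 → R2
  rs: (w>>7)&0x3=0x3 → R3
@+08  big-endian(1a 07) = 0x1a07
  opcode bits[15:11]=0x3: lsli/RI
  rd: (w>>9)&0x3=0x1 → R1
  imm: (w>>0)&0x1ff=0x7 → #7

lsli R3, #417; minus R2, R3; lsli R1, #7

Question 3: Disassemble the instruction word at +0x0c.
minus R2, R3

off 0x0c: read 2d 80 as big → 0x2d80
  op=0x2d80>>11=0x5 ⇒ minus (RR)
  [10:9] rd=2 = R2
  [8:7] rs=3 = R3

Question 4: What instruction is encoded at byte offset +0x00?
off 0x00: read 2c 80 as big → 0x2c80
  opcode bits[15:11]=0x5: minus/RR
  rd@[10:9]=0x2 ⇒ R2
  rs@[8:7]=0x1 ⇒ R1

minus R2, R1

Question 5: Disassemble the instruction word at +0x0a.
[0a] 1e b5 → 0x1eb5
  top 5b → 0x3 → lsli [RI]
  rd: (w>>9)&0x3=0x3 → R3
  imm: (w>>0)&0x1ff=0xb5 → #181

lsli R3, #181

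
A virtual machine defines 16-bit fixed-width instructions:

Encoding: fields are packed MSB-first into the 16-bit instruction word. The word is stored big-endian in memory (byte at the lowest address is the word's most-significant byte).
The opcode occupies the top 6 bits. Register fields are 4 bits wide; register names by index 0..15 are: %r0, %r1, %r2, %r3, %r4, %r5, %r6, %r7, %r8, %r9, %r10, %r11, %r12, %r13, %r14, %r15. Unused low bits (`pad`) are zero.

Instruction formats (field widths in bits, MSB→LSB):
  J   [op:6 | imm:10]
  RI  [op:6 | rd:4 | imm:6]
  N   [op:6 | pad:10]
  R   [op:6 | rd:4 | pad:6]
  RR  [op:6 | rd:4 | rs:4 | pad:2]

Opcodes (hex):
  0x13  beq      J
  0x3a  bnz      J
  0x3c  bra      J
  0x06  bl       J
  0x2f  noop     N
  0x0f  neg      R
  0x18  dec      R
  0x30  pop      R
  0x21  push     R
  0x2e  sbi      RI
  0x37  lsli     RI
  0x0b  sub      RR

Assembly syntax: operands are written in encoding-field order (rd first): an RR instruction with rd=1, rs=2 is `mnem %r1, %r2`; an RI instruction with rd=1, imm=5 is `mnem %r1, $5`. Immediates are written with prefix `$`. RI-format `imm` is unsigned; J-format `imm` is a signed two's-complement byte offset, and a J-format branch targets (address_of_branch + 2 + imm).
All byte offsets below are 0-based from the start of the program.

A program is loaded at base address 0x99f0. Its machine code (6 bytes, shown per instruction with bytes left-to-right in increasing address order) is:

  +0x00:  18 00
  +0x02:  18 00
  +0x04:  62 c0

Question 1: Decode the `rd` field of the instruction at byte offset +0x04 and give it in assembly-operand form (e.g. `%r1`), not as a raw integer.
[04] 62 c0 → 0x62c0
  top 6b → 0x18 → dec [R]
  rd@[9:6]=0xb ⇒ %r11

%r11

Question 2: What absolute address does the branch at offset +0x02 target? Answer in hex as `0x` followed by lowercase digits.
0x99f4

[02] 18 00 → 0x1800
  opcode bits[15:10]=0x6: bl/J
  [9:0] imm=0 = $0
  target = base 0x99f0 + off 0x02 + 2 + imm 0 = 0x99f4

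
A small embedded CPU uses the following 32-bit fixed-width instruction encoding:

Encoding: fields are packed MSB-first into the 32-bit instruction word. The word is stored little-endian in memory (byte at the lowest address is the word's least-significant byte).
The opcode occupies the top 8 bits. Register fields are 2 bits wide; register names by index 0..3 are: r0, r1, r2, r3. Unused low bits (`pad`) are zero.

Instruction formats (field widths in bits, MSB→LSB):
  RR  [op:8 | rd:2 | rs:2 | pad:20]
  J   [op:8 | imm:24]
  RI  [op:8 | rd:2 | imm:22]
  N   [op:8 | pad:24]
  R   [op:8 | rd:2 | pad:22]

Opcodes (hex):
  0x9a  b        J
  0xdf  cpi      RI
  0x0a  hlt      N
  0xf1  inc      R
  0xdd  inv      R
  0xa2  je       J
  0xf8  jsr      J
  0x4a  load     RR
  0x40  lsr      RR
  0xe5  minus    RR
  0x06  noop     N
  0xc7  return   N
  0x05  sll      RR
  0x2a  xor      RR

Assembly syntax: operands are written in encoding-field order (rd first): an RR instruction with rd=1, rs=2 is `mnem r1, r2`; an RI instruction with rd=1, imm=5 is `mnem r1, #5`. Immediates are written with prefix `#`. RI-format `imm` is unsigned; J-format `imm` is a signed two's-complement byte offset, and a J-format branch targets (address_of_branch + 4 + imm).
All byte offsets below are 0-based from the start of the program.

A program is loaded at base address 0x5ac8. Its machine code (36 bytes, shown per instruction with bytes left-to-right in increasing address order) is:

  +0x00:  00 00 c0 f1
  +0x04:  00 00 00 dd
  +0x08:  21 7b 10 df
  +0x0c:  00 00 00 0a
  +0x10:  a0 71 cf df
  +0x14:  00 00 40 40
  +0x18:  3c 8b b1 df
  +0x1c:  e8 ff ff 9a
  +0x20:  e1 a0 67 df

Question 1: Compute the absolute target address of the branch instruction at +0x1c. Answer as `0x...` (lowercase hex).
0x5ad0

@+1c  little-endian(e8 ff ff 9a) = 0x9affffe8
  opcode bits[31:24]=0x9a: b/J
  [23:0] imm=16777192 (s24→-24) = #-24
  target = base 0x5ac8 + off 0x1c + 4 + imm -24 = 0x5ad0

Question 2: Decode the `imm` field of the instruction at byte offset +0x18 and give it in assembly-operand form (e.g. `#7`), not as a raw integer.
#3246908

[18] 3c 8b b1 df → 0xdfb18b3c
  op=0xdfb18b3c>>24=0xdf ⇒ cpi (RI)
  [23:22] rd=2 = r2
  [21:0] imm=3246908 = #3246908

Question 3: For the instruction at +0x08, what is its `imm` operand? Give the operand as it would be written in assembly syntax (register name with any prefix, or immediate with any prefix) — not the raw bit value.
#1080097

[08] 21 7b 10 df → 0xdf107b21
  op=0xdf107b21>>24=0xdf ⇒ cpi (RI)
  [23:22] rd=0 = r0
  [21:0] imm=1080097 = #1080097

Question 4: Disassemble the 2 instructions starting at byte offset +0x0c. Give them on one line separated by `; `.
hlt; cpi r3, #1012128

off 0x0c: read 00 00 00 0a as little → 0x0a000000
  top 8b → 0xa → hlt [N]
off 0x10: read a0 71 cf df as little → 0xdfcf71a0
  top 8b → 0xdf → cpi [RI]
  rd@[23:22]=0x3 ⇒ r3
  imm@[21:0]=0xf71a0 ⇒ #1012128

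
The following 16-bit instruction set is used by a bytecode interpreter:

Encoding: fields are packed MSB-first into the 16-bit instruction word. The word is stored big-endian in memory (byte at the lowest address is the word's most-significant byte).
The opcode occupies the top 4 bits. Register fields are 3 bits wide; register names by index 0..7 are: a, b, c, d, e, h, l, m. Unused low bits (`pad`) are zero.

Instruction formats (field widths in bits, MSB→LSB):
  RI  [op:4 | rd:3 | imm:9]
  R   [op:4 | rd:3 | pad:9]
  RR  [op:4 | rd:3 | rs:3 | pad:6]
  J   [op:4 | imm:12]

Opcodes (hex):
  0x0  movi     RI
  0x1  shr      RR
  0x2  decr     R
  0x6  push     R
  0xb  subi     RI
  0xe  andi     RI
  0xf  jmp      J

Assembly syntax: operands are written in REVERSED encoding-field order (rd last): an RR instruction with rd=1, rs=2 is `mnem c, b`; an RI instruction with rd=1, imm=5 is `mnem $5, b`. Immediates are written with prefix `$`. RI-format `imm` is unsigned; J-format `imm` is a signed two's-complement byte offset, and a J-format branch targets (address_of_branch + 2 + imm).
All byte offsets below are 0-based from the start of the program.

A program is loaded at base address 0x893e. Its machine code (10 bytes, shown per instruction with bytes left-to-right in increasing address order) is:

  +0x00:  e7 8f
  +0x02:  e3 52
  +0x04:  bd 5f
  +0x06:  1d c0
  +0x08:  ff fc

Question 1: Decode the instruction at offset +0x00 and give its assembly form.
andi $399, d

[00] e7 8f → 0xe78f
  op=0xe78f>>12=0xe ⇒ andi (RI)
  [11:9] rd=3 = d
  [8:0] imm=399 = $399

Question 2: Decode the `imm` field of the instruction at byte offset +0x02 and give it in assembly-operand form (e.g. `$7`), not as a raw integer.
$338

+0x02: e3 52 ⇒ word 0xe352 (big)
  opcode bits[15:12]=0xe: andi/RI
  [11:9] rd=1 = b
  [8:0] imm=338 = $338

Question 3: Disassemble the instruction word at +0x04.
subi $351, l

[04] bd 5f → 0xbd5f
  opcode bits[15:12]=0xb: subi/RI
  rd@[11:9]=0x6 ⇒ l
  imm@[8:0]=0x15f ⇒ $351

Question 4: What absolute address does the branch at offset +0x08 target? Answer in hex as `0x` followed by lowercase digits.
[08] ff fc → 0xfffc
  op=0xfffc>>12=0xf ⇒ jmp (J)
  imm@[11:0]=0xffc (s12→-4) ⇒ $-4
  target = base 0x893e + off 0x08 + 2 + imm -4 = 0x8944

0x8944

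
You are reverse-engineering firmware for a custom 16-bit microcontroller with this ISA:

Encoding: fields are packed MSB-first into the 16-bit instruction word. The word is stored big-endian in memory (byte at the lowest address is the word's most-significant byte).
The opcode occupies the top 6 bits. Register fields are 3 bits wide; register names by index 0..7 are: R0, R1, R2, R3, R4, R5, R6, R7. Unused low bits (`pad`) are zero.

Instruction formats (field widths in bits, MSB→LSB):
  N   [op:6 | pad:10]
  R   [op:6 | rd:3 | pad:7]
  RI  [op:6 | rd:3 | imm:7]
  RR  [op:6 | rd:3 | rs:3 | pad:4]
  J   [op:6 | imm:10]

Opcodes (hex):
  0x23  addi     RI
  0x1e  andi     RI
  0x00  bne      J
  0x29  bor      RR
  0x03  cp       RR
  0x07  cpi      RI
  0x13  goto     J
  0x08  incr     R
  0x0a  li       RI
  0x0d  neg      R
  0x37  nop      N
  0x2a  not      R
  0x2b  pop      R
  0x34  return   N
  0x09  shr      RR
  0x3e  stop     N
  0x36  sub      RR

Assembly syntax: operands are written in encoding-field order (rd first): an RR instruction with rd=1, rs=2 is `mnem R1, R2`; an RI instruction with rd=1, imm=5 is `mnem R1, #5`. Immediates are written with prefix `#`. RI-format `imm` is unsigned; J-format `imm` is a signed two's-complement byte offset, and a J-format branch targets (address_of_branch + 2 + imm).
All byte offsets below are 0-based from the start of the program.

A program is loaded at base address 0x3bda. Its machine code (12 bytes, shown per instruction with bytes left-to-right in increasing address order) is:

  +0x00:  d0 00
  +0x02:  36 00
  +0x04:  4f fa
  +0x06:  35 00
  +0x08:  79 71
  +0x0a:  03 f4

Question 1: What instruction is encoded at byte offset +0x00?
[00] d0 00 → 0xd000
  op=0xd000>>10=0x34 ⇒ return (N)

return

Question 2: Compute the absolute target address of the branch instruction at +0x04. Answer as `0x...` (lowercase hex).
0x3bda

[04] 4f fa → 0x4ffa
  opcode bits[15:10]=0x13: goto/J
  [9:0] imm=1018 (s10→-6) = #-6
  target = base 0x3bda + off 0x04 + 2 + imm -6 = 0x3bda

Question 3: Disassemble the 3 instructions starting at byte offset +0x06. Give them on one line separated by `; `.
@+06  big-endian(35 00) = 0x3500
  top 6b → 0xd → neg [R]
  [9:7] rd=2 = R2
@+08  big-endian(79 71) = 0x7971
  top 6b → 0x1e → andi [RI]
  [9:7] rd=2 = R2
  [6:0] imm=113 = #113
@+0a  big-endian(03 f4) = 0x03f4
  top 6b → 0x0 → bne [J]
  [9:0] imm=1012 (s10→-12) = #-12

neg R2; andi R2, #113; bne #-12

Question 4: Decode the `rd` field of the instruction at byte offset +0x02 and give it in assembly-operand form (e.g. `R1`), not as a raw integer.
R4

@+02  big-endian(36 00) = 0x3600
  op=0x3600>>10=0xd ⇒ neg (R)
  [9:7] rd=4 = R4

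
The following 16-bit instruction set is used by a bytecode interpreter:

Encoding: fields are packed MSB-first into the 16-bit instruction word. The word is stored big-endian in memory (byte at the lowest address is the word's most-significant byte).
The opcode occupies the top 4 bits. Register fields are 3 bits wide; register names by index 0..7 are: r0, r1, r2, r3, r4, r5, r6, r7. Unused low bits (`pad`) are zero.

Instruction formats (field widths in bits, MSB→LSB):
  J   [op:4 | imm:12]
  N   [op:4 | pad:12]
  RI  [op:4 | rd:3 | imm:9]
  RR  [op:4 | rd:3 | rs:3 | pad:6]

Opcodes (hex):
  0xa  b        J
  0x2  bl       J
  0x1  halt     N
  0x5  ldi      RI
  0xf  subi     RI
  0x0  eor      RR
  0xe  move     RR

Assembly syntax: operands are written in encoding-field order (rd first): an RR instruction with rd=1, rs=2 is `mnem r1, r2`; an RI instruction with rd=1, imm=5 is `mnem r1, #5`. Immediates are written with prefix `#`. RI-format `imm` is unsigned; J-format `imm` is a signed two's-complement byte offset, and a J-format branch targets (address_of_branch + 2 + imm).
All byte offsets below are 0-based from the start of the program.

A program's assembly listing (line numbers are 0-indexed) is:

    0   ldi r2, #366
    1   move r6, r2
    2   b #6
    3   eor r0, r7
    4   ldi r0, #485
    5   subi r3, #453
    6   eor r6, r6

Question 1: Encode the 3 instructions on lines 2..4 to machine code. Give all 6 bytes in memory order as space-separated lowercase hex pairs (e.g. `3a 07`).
a0 06 01 c0 51 e5

line 2 (b): pack op=0xa:4|imm=6:12 = 0xa006; big→ a0 06
line 3 (eor): pack op=0x0:4|rd=0:3|rs=7:3|pad=0:6 = 0x01c0; big→ 01 c0
line 4 (ldi): pack op=0x5:4|rd=0:3|imm=485:9 = 0x51e5; big→ 51 e5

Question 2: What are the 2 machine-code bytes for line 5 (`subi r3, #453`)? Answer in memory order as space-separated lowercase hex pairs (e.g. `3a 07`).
L5: subi op=0xf:4|rd=3:3|imm=453:9 ⇒ 0xf7c5 ⇒ big f7 c5

f7 c5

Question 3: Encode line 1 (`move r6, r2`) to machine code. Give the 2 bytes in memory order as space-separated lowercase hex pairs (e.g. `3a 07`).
ec 80

L1: move op=0xe:4|rd=6:3|rs=2:3|pad=0:6 ⇒ 0xec80 ⇒ big ec 80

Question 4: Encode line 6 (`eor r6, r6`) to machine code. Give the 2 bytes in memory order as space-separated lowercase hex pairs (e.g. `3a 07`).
line 6 (eor): pack op=0x0:4|rd=6:3|rs=6:3|pad=0:6 = 0x0d80; big→ 0d 80

0d 80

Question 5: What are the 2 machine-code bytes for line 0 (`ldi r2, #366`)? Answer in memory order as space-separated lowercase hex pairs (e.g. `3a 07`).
L0: ldi op=0x5:4|rd=2:3|imm=366:9 ⇒ 0x556e ⇒ big 55 6e

55 6e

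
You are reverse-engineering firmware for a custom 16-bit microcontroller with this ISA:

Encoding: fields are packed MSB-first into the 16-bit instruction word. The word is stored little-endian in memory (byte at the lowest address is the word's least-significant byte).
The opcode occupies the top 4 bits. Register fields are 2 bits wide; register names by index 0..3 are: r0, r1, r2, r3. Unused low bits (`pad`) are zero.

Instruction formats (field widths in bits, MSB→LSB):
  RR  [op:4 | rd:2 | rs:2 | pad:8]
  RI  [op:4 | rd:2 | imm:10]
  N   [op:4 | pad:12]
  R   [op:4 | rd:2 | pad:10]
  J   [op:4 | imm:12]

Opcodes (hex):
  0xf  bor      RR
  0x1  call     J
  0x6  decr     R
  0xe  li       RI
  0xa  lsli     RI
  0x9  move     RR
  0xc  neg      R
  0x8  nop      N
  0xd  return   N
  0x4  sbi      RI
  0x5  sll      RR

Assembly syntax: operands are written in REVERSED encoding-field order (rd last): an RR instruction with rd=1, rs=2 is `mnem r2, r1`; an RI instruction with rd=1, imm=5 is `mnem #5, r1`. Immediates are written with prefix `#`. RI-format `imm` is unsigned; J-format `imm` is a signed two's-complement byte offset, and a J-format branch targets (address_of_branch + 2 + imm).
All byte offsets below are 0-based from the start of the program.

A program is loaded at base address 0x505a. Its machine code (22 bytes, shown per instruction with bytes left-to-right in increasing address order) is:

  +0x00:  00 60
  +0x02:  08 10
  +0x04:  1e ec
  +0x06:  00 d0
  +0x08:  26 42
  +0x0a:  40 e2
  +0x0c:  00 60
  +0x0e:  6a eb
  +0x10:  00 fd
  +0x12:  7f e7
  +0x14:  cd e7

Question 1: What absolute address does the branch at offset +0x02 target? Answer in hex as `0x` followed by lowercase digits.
0x5066

[02] 08 10 → 0x1008
  op=0x1008>>12=0x1 ⇒ call (J)
  imm: (w>>0)&0xfff=0x8 → #8
  target = base 0x505a + off 0x02 + 2 + imm 8 = 0x5066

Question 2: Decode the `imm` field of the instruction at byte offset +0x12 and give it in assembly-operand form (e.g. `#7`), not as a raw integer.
#895

off 0x12: read 7f e7 as little → 0xe77f
  top 4b → 0xe → li [RI]
  [11:10] rd=1 = r1
  [9:0] imm=895 = #895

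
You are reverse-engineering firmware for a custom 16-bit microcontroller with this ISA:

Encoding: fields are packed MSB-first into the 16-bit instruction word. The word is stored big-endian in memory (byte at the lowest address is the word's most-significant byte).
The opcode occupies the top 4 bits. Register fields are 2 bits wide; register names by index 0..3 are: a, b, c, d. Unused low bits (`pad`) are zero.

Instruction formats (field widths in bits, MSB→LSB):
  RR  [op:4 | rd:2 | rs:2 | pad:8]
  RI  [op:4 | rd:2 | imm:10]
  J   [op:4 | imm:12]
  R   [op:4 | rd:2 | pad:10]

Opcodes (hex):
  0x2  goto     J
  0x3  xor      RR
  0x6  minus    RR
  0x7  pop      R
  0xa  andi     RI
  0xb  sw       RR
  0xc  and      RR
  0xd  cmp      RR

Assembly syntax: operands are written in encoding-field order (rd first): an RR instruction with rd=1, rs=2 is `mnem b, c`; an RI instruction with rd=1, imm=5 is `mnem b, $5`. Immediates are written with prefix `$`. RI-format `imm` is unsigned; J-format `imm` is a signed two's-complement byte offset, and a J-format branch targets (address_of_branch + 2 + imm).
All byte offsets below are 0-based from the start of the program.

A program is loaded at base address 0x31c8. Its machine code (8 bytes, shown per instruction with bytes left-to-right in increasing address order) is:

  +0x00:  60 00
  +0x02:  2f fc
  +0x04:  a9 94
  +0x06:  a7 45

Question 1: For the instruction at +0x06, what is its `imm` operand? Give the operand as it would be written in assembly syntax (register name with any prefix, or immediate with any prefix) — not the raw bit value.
off 0x06: read a7 45 as big → 0xa745
  op=0xa745>>12=0xa ⇒ andi (RI)
  [11:10] rd=1 = b
  [9:0] imm=837 = $837

$837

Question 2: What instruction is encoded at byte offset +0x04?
andi c, $404

[04] a9 94 → 0xa994
  top 4b → 0xa → andi [RI]
  rd@[11:10]=0x2 ⇒ c
  imm@[9:0]=0x194 ⇒ $404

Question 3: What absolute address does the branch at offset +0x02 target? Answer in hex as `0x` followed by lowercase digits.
0x31c8

off 0x02: read 2f fc as big → 0x2ffc
  op=0x2ffc>>12=0x2 ⇒ goto (J)
  imm@[11:0]=0xffc (s12→-4) ⇒ $-4
  target = base 0x31c8 + off 0x02 + 2 + imm -4 = 0x31c8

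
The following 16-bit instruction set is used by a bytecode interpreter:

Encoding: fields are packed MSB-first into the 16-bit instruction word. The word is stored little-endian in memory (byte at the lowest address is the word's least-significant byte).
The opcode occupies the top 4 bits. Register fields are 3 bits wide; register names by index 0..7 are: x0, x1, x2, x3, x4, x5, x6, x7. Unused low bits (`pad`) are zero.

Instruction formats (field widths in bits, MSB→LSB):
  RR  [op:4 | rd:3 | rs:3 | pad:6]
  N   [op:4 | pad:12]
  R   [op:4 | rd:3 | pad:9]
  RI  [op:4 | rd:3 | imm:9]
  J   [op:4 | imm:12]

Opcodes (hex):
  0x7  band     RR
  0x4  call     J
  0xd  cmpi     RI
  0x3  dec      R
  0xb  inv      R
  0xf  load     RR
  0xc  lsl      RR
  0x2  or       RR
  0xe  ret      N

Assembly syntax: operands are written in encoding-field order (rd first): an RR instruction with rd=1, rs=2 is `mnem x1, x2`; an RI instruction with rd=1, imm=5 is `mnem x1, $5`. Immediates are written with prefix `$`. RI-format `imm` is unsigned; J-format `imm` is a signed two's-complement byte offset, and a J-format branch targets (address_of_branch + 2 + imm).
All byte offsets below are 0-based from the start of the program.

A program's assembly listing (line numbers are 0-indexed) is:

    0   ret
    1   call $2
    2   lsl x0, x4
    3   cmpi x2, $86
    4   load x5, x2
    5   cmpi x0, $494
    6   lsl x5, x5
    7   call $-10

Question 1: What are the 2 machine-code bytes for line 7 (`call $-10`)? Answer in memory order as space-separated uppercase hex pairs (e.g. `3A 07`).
7. call fields op=0x4:4|imm=-10:12 → word 4ff6h → f6 4f

F6 4F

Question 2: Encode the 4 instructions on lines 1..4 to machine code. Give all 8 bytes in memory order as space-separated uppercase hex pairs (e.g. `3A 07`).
line 1 (call): pack op=0x4:4|imm=2:12 = 0x4002; little→ 02 40
line 2 (lsl): pack op=0xc:4|rd=0:3|rs=4:3|pad=0:6 = 0xc100; little→ 00 c1
line 3 (cmpi): pack op=0xd:4|rd=2:3|imm=86:9 = 0xd456; little→ 56 d4
line 4 (load): pack op=0xf:4|rd=5:3|rs=2:3|pad=0:6 = 0xfa80; little→ 80 fa

02 40 00 C1 56 D4 80 FA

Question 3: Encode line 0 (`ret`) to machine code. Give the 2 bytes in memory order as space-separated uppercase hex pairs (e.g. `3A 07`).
line 0 (ret): pack op=0xe:4|pad=0:12 = 0xe000; little→ 00 e0

00 E0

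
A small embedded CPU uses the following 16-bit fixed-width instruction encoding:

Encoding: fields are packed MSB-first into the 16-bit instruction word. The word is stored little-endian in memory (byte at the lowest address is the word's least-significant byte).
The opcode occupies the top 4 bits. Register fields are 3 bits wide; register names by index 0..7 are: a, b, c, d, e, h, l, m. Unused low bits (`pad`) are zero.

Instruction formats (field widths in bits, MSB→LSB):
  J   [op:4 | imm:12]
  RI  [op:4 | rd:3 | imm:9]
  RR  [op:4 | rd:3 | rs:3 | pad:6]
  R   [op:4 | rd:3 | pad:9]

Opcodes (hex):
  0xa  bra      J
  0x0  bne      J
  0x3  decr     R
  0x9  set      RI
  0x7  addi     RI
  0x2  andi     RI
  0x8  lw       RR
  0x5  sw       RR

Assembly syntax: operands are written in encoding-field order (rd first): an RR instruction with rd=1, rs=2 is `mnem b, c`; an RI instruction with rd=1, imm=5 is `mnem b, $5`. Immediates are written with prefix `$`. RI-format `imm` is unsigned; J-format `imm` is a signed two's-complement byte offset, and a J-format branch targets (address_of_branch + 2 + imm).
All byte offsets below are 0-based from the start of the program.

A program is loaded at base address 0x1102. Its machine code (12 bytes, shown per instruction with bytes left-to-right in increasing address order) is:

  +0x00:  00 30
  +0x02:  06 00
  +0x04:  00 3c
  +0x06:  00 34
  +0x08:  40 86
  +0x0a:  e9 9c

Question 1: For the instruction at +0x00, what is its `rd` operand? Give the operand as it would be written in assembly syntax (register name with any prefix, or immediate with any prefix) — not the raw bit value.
off 0x00: read 00 30 as little → 0x3000
  op=0x3000>>12=0x3 ⇒ decr (R)
  rd@[11:9]=0x0 ⇒ a

a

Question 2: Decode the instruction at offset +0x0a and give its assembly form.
+0x0a: e9 9c ⇒ word 0x9ce9 (little)
  op=0x9ce9>>12=0x9 ⇒ set (RI)
  [11:9] rd=6 = l
  [8:0] imm=233 = $233

set l, $233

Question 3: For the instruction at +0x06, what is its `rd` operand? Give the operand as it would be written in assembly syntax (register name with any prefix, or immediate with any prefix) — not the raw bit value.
c

@+06  little-endian(00 34) = 0x3400
  op=0x3400>>12=0x3 ⇒ decr (R)
  [11:9] rd=2 = c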